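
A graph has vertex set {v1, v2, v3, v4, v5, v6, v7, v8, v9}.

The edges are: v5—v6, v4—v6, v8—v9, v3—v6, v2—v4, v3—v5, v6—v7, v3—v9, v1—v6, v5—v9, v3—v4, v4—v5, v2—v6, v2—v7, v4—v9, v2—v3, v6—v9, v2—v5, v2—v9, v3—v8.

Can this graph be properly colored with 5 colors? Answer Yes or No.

No

v2, v3, v4, v5, v6, v9 are pairwise adjacent (a clique of size 6), so at least 6 colors are needed.
So 5 colors are not enough.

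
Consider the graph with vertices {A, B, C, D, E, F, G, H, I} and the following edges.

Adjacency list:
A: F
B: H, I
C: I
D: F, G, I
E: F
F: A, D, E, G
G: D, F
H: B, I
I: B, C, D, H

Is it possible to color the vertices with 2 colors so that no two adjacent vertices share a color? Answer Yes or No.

B, H, I are mutually adjacent, so at least 3 colors are needed.
So 2 colors are not enough.

No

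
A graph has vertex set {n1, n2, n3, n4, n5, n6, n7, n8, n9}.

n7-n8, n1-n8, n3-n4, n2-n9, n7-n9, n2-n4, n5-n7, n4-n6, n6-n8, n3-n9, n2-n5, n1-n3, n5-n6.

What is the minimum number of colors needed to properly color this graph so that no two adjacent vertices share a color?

The cycle n1-n8-n7-n9-n3-n1 has odd length 5, so it cannot be 2-colored; at least 3 colors are needed.
One proper 3-coloring: n1=green, n2=red, n3=red, n4=blue, n5=blue, n6=red, n7=red, n8=blue, n9=blue. Each edge has distinct colors on its endpoints.

3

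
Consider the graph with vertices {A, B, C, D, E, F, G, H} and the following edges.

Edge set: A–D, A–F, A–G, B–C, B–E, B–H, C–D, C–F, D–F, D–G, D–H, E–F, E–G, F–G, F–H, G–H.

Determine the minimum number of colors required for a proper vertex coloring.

4

A, D, F, G are pairwise adjacent (a clique of size 4), so at least 4 colors are needed.
4 colors suffice: color 1 → {B, F}; color 2 → {D, E}; color 3 → {C, G}; color 4 → {A, H}. Each edge has distinct colors on its endpoints.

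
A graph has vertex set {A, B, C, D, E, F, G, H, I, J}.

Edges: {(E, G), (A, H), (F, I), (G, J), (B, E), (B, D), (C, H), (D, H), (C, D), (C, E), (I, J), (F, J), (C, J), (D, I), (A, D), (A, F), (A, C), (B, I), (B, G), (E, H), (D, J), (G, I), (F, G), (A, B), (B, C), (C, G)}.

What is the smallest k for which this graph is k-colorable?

4

F, G, I, J are pairwise adjacent (a clique of size 4), so at least 4 colors are needed.
4 colors suffice: color 1 → {C, I}; color 2 → {D, G}; color 3 → {B, F, H}; color 4 → {A, E, J}. No two adjacent vertices share a color.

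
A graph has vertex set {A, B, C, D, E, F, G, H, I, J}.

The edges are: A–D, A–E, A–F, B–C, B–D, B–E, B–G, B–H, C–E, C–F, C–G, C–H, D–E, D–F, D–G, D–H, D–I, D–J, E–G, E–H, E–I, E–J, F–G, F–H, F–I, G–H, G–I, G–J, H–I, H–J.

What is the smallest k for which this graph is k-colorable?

B, C, E, G, H are mutually adjacent (a clique of size 5), so at least 5 colors are needed.
5 colors suffice: A=2, B=5, C=3, D=3, E=1, F=1, G=4, H=2, I=5, J=5. No two adjacent vertices share a color.

5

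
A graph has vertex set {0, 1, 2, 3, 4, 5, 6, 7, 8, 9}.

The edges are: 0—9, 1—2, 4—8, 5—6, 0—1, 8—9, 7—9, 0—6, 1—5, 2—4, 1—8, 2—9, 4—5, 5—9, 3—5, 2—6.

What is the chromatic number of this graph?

0 and 1 are adjacent, so at least 2 colors are needed.
2 colors suffice: color a → {0, 2, 5, 7, 8}; color b → {1, 3, 4, 6, 9}. Every edge joins two different colors.

2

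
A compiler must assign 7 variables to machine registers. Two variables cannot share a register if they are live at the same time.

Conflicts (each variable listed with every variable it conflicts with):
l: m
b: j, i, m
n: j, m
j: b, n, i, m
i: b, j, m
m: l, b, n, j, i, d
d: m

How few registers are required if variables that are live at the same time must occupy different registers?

b, j, i, m all conflict with each other, so at least 4 registers are needed.
4 registers suffice: register 1 → {m}; register 2 → {l, j, d}; register 3 → {n, i}; register 4 → {b}. No two conflicting variables share a register.

4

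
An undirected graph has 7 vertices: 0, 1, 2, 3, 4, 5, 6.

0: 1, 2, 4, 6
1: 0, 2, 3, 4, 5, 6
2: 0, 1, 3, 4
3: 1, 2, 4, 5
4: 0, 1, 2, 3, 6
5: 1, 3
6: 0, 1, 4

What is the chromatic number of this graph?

4

0, 1, 2, 4 are pairwise adjacent (a clique of size 4), so at least 4 colors are needed.
4 colors suffice: 0=green, 1=red, 2=yellow, 3=green, 4=blue, 5=blue, 6=yellow. Each edge has distinct colors on its endpoints.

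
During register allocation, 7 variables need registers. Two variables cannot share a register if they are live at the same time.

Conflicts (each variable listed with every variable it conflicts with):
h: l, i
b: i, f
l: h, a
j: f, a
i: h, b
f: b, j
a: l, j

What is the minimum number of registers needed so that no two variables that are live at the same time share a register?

3

The cycle j-a-l-h-i-b-f-j has odd length 7, so it cannot be 2-colored; at least 3 registers are needed.
3 registers suffice: register 1 → {h, f, a}; register 2 → {l, j, i}; register 3 → {b}. No two conflicting variables share a register.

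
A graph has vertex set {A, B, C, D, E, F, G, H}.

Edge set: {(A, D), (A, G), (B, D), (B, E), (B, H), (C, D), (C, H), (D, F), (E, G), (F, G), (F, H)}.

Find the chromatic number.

The cycle G-E-B-D-A-G has odd length 5, so it cannot be 2-colored; at least 3 colors are needed.
3 colors suffice: color 1 → {D, G, H}; color 2 → {A, B, C, F}; color 3 → {E}. Each edge has distinct colors on its endpoints.

3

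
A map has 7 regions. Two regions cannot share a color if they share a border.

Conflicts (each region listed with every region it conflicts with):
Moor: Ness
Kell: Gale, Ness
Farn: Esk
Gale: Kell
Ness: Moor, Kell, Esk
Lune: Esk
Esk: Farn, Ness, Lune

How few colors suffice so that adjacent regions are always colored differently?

2

Moor and Ness conflict, so at least 2 colors are needed.
2 colors suffice: color 1 → {Farn, Gale, Ness, Lune}; color 2 → {Moor, Kell, Esk}. Each listed conflict is separated.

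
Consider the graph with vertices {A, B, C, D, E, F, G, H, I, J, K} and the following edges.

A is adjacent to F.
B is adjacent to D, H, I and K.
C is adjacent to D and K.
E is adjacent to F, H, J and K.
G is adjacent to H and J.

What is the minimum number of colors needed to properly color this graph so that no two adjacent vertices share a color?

2

E and K are adjacent, so at least 2 colors are needed.
2 colors suffice: color red → {A, B, C, E, G}; color blue → {D, F, H, I, J, K}. No two adjacent vertices share a color.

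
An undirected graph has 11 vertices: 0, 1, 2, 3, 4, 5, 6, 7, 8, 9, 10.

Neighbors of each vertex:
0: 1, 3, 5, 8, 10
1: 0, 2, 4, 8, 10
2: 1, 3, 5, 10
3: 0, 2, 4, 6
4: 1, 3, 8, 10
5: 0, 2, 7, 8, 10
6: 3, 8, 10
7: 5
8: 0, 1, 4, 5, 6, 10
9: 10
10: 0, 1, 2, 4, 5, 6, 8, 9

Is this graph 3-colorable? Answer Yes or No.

No

0, 1, 8, 10 are pairwise adjacent (a clique of size 4), so at least 4 colors are needed.
So 3 colors are not enough.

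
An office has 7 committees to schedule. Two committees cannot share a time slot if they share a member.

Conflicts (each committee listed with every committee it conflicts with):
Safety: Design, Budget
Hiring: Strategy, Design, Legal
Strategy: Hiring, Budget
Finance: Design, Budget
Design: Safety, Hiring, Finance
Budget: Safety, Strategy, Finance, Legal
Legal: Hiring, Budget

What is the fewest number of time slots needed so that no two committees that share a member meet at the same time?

The cycle Budget-Legal-Hiring-Design-Finance-Budget has odd length 5, so it cannot be 2-colored; at least 3 time slots are needed.
3 time slots suffice: time slot 1 → {Hiring, Budget}; time slot 2 → {Strategy, Design, Legal}; time slot 3 → {Safety, Finance}. No two conflicting committees share a time slot.

3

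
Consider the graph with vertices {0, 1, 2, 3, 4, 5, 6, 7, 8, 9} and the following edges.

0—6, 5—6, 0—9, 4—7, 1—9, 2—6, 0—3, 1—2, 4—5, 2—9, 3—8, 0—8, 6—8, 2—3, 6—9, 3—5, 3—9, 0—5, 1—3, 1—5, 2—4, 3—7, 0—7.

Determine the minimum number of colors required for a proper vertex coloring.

1, 2, 3, 9 are mutually adjacent (a clique of size 4), so at least 4 colors are needed.
A valid assignment using 4 colors: 0=b, 1=d, 2=b, 3=a, 4=a, 5=c, 6=a, 7=c, 8=c, 9=c. Each edge has distinct colors on its endpoints.

4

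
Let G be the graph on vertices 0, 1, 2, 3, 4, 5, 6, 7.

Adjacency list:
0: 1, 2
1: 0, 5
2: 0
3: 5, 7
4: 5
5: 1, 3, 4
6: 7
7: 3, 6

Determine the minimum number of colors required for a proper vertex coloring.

0 and 1 are adjacent, so at least 2 colors are needed.
A valid assignment using 2 colors: 0=a, 1=b, 2=b, 3=b, 4=b, 5=a, 6=b, 7=a. Each edge has distinct colors on its endpoints.

2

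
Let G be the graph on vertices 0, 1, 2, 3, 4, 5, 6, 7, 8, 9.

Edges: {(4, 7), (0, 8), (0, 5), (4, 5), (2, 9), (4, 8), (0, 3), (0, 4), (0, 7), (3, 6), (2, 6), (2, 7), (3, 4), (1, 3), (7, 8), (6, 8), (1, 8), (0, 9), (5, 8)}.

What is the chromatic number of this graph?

4

0, 4, 7, 8 form a clique, so at least 4 colors are needed.
A valid assignment using 4 colors: 0=red, 1=red, 2=blue, 3=blue, 4=green, 5=yellow, 6=red, 7=yellow, 8=blue, 9=green. Every edge joins two different colors.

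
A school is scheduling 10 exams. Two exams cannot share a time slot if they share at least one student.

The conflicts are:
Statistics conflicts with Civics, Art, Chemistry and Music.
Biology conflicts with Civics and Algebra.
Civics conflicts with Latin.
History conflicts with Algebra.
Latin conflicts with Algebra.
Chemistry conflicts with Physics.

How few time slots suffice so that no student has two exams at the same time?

2

Biology and Algebra conflict, so at least 2 time slots are needed.
Using 2 time slots: Statistics=1, Biology=1, Civics=2, History=1, Art=2, Latin=1, Chemistry=2, Algebra=2, Music=2, Physics=1. No two conflicting exams share a time slot.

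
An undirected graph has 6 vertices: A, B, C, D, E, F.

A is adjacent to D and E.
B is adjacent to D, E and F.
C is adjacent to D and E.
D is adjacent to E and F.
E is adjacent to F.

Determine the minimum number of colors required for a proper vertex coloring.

B, D, E, F are mutually adjacent (a clique of size 4), so at least 4 colors are needed.
4 colors suffice: color red → {D}; color blue → {E}; color green → {A, C, F}; color yellow → {B}. No two adjacent vertices share a color.

4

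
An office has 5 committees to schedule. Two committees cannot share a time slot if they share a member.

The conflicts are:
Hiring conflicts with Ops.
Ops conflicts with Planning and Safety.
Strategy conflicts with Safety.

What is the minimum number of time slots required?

Ops and Safety conflict, so at least 2 time slots are needed.
2 time slots suffice: time slot 1 → {Ops, Strategy}; time slot 2 → {Hiring, Planning, Safety}. No two conflicting committees share a time slot.

2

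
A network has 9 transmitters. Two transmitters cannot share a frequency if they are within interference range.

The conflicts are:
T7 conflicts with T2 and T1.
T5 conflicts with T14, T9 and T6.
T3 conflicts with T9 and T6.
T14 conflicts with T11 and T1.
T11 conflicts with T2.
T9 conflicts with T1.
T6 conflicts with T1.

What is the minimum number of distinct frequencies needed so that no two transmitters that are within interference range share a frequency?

The cycle T14-T11-T2-T7-T1-T14 has odd length 5, so it cannot be 2-colored; at least 3 frequencies are needed.
3 frequencies suffice: frequency 1 → {T5, T3, T2, T1}; frequency 2 → {T7, T14, T9, T6}; frequency 3 → {T11}. Every pair that conflicts lands in different frequencies.

3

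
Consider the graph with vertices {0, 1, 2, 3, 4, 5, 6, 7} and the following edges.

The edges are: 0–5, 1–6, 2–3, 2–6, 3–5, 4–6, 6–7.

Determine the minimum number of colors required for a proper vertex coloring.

2

0 and 5 are adjacent, so at least 2 colors are needed.
2 colors suffice: color red → {0, 3, 6}; color blue → {1, 2, 4, 5, 7}. No two adjacent vertices share a color.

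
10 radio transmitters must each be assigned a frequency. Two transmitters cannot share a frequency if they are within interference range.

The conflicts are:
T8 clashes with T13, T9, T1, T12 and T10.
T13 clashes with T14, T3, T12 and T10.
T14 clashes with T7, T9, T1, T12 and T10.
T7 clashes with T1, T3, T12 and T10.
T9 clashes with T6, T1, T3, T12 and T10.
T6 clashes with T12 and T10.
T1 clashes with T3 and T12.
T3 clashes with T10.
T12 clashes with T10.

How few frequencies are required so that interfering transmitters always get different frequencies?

T14, T9, T1, T12 are mutually in conflict, so at least 4 frequencies are needed.
Using 4 frequencies: T8=4, T13=3, T14=4, T7=3, T9=3, T6=4, T1=2, T3=1, T12=1, T10=2. No two conflicting transmitters share a frequency.

4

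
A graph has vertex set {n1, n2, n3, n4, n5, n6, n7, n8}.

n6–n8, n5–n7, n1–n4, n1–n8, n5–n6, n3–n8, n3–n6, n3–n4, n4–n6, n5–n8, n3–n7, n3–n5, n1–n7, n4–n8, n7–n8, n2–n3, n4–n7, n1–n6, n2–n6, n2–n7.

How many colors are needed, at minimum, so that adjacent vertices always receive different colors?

n1, n4, n7, n8 are pairwise adjacent (a clique of size 4), so at least 4 colors are needed.
4 colors suffice: color red → {n2, n8}; color blue → {n1, n3}; color green → {n6, n7}; color yellow → {n4, n5}. Each edge has distinct colors on its endpoints.

4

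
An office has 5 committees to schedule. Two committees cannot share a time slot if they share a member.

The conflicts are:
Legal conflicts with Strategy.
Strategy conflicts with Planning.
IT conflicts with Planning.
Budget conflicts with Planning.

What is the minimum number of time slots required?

Strategy and Planning conflict, so at least 2 time slots are needed.
2 time slots suffice: time slot 1 → {Legal, Planning}; time slot 2 → {Strategy, IT, Budget}. Each listed conflict is separated.

2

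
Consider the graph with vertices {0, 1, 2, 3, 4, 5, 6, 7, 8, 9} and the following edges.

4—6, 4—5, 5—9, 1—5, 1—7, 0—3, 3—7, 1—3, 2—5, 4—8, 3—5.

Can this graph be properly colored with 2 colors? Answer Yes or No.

1, 3, 5 form a triangle, so at least 3 colors are needed.
So 2 colors are not enough.

No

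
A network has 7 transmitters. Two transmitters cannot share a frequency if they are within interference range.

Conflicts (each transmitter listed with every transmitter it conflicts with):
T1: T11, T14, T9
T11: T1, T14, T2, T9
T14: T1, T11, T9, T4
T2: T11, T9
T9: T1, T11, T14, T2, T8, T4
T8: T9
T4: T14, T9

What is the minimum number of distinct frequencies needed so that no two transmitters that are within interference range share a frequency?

T1, T11, T14, T9 are mutually in conflict, so at least 4 frequencies are needed.
4 frequencies suffice: frequency 1 → {T9}; frequency 2 → {T14, T2, T8}; frequency 3 → {T11, T4}; frequency 4 → {T1}. Each listed conflict is separated.

4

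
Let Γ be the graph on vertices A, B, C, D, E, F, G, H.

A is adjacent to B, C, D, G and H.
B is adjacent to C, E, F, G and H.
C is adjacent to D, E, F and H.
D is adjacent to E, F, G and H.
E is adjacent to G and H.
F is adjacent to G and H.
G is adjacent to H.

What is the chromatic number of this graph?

A, D, G, H form a clique, so at least 4 colors are needed.
A valid assignment using 4 colors: A=4, B=2, C=3, D=2, E=4, F=4, G=3, H=1. Each edge has distinct colors on its endpoints.

4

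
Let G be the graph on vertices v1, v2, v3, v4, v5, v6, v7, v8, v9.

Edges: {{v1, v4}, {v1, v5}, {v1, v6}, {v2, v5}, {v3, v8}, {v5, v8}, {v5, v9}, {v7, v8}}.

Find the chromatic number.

v5 and v9 are adjacent, so at least 2 colors are needed.
2 colors suffice: color 1 → {v3, v4, v5, v6, v7}; color 2 → {v1, v2, v8, v9}. Each edge has distinct colors on its endpoints.

2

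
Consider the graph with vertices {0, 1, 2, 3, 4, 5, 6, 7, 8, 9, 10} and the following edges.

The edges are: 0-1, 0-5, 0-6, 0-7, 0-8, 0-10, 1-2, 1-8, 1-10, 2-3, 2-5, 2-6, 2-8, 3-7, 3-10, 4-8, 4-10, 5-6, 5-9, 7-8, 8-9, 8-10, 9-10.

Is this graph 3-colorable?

0, 1, 8, 10 form a clique, so at least 4 colors are needed.
So 3 colors are not enough.

No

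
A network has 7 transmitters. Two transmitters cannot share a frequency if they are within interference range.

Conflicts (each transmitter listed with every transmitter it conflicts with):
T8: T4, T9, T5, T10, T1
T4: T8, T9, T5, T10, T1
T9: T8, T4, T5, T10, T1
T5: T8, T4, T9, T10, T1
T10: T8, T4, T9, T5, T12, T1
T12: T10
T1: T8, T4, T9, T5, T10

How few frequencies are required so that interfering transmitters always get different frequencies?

T8, T4, T9, T5, T10, T1 pairwise conflict, so at least 6 frequencies are needed.
6 frequencies suffice: T8=6, T4=4, T9=3, T5=2, T10=1, T12=2, T1=5. Every pair that conflicts lands in different frequencies.

6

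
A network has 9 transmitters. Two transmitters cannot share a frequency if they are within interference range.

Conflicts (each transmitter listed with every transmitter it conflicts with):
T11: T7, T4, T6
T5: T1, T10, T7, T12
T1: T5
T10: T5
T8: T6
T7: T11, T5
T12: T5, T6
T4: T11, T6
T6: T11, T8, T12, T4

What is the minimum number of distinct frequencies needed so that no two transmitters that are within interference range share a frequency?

3

T11, T4, T6 are mutually in conflict, so at least 3 frequencies are needed.
A valid assignment using 3 frequencies: T11=2, T5=1, T1=2, T10=2, T8=2, T7=3, T12=2, T4=3, T6=1. No two conflicting transmitters share a frequency.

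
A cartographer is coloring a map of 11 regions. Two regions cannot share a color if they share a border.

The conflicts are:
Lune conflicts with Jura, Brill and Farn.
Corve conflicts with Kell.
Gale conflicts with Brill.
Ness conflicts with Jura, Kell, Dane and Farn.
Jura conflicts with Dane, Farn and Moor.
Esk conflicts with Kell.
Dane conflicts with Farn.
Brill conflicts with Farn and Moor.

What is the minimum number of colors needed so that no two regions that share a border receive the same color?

Ness, Jura, Dane, Farn all conflict with each other, so at least 4 colors are needed.
A valid assignment using 4 colors: Lune=3, Corve=2, Gale=1, Ness=3, Jura=2, Esk=2, Kell=1, Dane=4, Brill=2, Farn=1, Moor=1. Each listed conflict is separated.

4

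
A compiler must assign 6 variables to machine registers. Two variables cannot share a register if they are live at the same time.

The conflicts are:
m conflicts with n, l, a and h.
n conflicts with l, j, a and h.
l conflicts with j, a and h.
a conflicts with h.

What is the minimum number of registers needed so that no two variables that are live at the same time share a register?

5

m, n, l, a, h are mutually in conflict, so at least 5 registers are needed.
Using 5 registers: m=3, n=1, l=2, j=3, a=4, h=5. Every pair that conflicts lands in different registers.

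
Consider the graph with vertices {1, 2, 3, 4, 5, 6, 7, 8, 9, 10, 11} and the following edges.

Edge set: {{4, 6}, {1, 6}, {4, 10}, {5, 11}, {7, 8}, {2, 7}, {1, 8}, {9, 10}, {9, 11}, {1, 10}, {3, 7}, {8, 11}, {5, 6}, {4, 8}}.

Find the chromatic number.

3

The cycle 9-10-4-8-11-9 has odd length 5, so it cannot be 2-colored; at least 3 colors are needed.
3 colors suffice: color red → {2, 3, 6, 8, 10}; color blue → {1, 4, 7, 11}; color green → {5, 9}. No two adjacent vertices share a color.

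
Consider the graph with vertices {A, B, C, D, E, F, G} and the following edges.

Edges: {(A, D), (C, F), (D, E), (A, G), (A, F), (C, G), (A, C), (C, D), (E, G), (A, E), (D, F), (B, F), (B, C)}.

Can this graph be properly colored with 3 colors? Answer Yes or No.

No

A, C, D, F are mutually adjacent (a clique of size 4), so at least 4 colors are needed.
So 3 colors are not enough.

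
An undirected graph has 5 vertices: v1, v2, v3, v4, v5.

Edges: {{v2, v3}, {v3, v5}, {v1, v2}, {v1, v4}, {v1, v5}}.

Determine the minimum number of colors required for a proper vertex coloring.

2

v1 and v5 are adjacent, so at least 2 colors are needed.
One proper 2-coloring: v1=1, v2=2, v3=1, v4=2, v5=2. Every edge joins two different colors.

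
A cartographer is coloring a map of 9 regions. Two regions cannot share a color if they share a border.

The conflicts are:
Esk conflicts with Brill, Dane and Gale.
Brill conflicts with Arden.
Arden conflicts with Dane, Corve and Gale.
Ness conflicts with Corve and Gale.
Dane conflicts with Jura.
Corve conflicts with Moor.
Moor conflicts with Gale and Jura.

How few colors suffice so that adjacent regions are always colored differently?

The cycle Dane-Arden-Gale-Moor-Jura-Dane has odd length 5, so it cannot be 2-colored; at least 3 colors are needed.
A valid assignment using 3 colors: Esk=2, Brill=1, Arden=2, Ness=2, Dane=1, Corve=1, Moor=2, Gale=1, Jura=3. Every pair that conflicts lands in different colors.

3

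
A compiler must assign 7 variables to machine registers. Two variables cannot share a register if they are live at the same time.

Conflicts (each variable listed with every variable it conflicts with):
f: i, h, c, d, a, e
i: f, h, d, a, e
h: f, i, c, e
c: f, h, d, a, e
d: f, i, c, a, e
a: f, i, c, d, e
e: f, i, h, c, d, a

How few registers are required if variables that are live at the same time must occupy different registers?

f, c, d, a, e all conflict with each other, so at least 5 registers are needed.
Using 5 registers: f=1, i=3, h=4, c=3, d=5, a=4, e=2. Every pair that conflicts lands in different registers.

5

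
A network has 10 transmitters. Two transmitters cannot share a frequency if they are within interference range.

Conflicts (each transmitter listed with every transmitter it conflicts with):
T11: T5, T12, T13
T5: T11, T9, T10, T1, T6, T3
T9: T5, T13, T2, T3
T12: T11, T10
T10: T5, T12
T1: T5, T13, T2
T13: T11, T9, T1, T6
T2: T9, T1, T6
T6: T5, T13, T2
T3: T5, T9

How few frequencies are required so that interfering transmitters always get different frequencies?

3

T5, T9, T3 all conflict with each other, so at least 3 frequencies are needed.
3 frequencies suffice: frequency 1 → {T5, T12, T13, T2}; frequency 2 → {T11, T9, T10, T1, T6}; frequency 3 → {T3}. No two conflicting transmitters share a frequency.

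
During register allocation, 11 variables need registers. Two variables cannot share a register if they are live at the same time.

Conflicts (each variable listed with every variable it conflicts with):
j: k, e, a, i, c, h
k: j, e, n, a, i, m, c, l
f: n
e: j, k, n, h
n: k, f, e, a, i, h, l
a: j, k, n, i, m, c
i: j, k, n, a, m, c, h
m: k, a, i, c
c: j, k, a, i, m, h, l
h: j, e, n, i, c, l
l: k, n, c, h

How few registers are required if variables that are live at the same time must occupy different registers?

k, a, i, m, c pairwise conflict, so at least 5 registers are needed.
5 registers suffice: j=5, k=1, f=1, e=3, n=2, a=4, i=3, m=5, c=2, h=1, l=3. No two conflicting variables share a register.

5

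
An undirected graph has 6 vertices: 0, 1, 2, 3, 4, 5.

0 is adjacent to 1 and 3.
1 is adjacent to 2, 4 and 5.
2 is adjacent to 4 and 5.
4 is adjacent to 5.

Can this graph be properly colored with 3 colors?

No

1, 2, 4, 5 form a clique, so at least 4 colors are needed.
So 3 colors are not enough.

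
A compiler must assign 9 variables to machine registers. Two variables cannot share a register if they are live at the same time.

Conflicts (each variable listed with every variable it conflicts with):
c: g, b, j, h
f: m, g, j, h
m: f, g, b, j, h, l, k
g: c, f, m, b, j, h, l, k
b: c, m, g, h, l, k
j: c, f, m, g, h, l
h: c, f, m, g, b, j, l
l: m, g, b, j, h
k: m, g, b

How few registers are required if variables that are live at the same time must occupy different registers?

m, g, b, h, l pairwise conflict, so at least 5 registers are needed.
A valid assignment using 5 registers: c=2, f=5, m=2, g=1, b=4, j=4, h=3, l=5, k=3. Each listed conflict is separated.

5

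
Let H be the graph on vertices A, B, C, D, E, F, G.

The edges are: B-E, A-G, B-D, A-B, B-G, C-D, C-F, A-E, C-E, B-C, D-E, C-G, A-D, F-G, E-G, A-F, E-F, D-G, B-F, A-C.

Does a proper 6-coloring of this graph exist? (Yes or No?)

Yes

The chromatic number is 6. A, B, C, E, F, G are pairwise adjacent (a clique of size 6), so at least 6 colors are needed.
6 colors suffice: color 1 → {E}; color 2 → {B}; color 3 → {A}; color 4 → {C}; color 5 → {G}; color 6 → {D, F}.
That is already a proper 6-coloring.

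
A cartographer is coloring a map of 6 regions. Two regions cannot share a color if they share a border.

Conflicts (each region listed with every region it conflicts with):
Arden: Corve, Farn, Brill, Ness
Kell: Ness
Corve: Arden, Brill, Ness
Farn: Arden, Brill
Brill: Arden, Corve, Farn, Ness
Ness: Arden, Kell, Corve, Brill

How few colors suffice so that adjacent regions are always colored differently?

4

Arden, Corve, Brill, Ness are mutually in conflict, so at least 4 colors are needed.
4 colors suffice: color 1 → {Kell, Brill}; color 2 → {Arden}; color 3 → {Farn, Ness}; color 4 → {Corve}. Each listed conflict is separated.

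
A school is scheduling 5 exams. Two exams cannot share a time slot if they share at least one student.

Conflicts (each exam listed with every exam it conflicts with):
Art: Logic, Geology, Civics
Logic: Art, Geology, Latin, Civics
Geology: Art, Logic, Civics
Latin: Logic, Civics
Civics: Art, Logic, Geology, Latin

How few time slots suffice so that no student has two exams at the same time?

Art, Logic, Geology, Civics all conflict with each other, so at least 4 time slots are needed.
4 time slots suffice: time slot 1 → {Civics}; time slot 2 → {Logic}; time slot 3 → {Geology, Latin}; time slot 4 → {Art}. No two conflicting exams share a time slot.

4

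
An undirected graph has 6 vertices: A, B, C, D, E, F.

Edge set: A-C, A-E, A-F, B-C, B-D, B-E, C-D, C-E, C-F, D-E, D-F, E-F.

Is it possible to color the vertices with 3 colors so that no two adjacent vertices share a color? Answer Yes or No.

B, C, D, E are mutually adjacent (a clique of size 4), so at least 4 colors are needed.
So 3 colors are not enough.

No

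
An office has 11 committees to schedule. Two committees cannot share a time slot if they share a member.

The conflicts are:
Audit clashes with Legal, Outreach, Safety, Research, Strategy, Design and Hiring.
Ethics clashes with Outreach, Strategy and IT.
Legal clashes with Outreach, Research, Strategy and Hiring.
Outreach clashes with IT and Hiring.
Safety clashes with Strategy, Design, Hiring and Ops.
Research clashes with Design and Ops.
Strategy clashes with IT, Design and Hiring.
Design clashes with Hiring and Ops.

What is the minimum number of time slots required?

5

Audit, Safety, Strategy, Design, Hiring pairwise conflict, so at least 5 time slots are needed.
5 time slots suffice: time slot 1 → {Outreach, Research, Strategy}; time slot 2 → {Audit, IT, Ops}; time slot 3 → {Ethics, Legal, Design}; time slot 4 → {Hiring}; time slot 5 → {Safety}. No two conflicting committees share a time slot.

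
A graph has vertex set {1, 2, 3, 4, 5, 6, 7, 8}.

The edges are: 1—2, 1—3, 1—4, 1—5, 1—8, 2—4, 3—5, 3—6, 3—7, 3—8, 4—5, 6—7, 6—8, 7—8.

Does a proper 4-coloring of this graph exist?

The chromatic number is 4. 3, 6, 7, 8 are mutually adjacent (a clique of size 4), so at least 4 colors are needed.
4 colors suffice: 1=red, 2=green, 3=blue, 4=blue, 5=green, 6=red, 7=yellow, 8=green.
That is already a proper 4-coloring.

Yes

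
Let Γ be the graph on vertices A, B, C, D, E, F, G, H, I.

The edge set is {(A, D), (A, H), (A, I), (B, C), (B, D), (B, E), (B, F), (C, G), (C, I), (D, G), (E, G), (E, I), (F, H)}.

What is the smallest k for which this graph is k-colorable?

3

The cycle G-D-A-I-C-G has odd length 5, so it cannot be 2-colored; at least 3 colors are needed.
3 colors suffice: color red → {A, B, G}; color blue → {D, H, I}; color green → {C, E, F}. No two adjacent vertices share a color.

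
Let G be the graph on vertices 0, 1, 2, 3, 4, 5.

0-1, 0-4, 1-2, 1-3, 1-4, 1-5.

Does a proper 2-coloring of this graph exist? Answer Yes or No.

0, 1, 4 are pairwise adjacent, so at least 3 colors are needed.
So 2 colors are not enough.

No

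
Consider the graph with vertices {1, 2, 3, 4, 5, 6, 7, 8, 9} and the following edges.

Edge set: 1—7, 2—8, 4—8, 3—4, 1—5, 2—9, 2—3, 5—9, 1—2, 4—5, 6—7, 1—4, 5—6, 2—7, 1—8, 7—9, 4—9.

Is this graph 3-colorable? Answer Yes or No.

Yes

The chromatic number is 3. 1, 4, 5 are mutually adjacent, so at least 3 colors are needed.
3 colors suffice: 1=b, 2=a, 3=b, 4=a, 5=c, 6=a, 7=c, 8=c, 9=b.
That is already a proper 3-coloring.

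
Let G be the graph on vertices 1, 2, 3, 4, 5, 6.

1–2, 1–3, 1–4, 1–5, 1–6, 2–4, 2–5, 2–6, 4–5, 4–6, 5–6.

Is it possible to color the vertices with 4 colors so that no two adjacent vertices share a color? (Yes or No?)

No

1, 2, 4, 5, 6 are pairwise adjacent (a clique of size 5), so at least 5 colors are needed.
So 4 colors are not enough.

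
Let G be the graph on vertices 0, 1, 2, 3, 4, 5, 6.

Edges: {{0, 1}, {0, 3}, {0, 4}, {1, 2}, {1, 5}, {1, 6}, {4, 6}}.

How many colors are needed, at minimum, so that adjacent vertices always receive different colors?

1 and 5 are adjacent, so at least 2 colors are needed.
2 colors suffice: color red → {1, 3, 4}; color blue → {0, 2, 5, 6}. No two adjacent vertices share a color.

2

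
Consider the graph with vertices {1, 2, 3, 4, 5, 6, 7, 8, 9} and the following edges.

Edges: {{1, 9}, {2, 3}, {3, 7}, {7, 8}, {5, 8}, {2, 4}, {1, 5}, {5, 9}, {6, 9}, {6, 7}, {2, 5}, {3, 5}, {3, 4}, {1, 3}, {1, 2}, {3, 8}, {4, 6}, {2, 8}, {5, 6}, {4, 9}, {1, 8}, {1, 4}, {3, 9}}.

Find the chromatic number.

1, 2, 3, 5, 8 form a clique, so at least 5 colors are needed.
5 colors suffice: 1=b, 2=d, 3=a, 4=c, 5=c, 6=a, 7=b, 8=e, 9=d. Each edge has distinct colors on its endpoints.

5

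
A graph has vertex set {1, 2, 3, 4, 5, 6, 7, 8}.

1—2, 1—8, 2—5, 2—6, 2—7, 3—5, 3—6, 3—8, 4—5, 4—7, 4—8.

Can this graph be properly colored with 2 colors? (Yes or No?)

The cycle 2-1-8-4-7-2 has odd length 5, so it cannot be 2-colored; at least 3 colors are needed.
So 2 colors are not enough.

No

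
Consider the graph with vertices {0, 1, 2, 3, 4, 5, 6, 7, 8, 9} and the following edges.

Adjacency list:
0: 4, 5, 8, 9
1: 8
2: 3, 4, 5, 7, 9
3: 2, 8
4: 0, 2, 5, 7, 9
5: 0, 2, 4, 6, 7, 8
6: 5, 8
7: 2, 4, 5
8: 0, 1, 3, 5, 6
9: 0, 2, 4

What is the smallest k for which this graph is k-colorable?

4

2, 4, 5, 7 are pairwise adjacent (a clique of size 4), so at least 4 colors are needed.
4 colors suffice: 0=green, 1=red, 2=green, 3=red, 4=blue, 5=red, 6=green, 7=yellow, 8=blue, 9=red. No two adjacent vertices share a color.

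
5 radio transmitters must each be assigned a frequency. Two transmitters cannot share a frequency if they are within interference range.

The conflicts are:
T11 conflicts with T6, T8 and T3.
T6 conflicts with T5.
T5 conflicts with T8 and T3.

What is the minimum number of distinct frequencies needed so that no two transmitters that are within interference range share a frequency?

T11 and T3 conflict, so at least 2 frequencies are needed.
2 frequencies suffice: frequency 1 → {T11, T5}; frequency 2 → {T6, T8, T3}. No two conflicting transmitters share a frequency.

2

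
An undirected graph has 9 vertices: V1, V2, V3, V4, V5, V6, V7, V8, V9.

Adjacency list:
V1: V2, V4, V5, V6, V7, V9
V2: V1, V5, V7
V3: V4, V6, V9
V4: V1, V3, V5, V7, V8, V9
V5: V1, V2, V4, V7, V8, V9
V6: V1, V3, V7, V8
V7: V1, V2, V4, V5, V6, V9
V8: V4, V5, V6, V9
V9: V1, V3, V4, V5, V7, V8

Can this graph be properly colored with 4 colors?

No

V1, V4, V5, V7, V9 form a clique, so at least 5 colors are needed.
So 4 colors are not enough.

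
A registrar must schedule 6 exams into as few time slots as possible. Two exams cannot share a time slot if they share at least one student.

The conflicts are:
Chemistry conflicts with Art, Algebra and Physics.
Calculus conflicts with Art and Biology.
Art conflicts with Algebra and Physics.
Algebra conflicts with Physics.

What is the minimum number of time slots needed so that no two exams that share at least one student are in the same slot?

Chemistry, Art, Algebra, Physics pairwise conflict, so at least 4 time slots are needed.
A valid assignment using 4 time slots: Chemistry=2, Calculus=2, Art=1, Biology=1, Algebra=4, Physics=3. Every pair that conflicts lands in different time slots.

4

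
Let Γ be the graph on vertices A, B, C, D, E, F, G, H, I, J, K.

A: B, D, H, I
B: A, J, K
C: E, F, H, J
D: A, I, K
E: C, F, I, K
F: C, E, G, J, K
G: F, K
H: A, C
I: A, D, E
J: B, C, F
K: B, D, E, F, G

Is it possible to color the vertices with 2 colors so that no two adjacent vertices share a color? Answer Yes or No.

No

C, E, F form a triangle, so at least 3 colors are needed.
So 2 colors are not enough.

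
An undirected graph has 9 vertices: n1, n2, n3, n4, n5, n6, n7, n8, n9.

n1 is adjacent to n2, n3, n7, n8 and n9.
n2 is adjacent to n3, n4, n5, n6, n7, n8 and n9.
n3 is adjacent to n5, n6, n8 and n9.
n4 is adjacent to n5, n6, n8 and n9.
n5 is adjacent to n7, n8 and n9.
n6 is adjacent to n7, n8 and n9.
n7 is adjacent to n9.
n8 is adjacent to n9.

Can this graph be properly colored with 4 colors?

n2, n4, n5, n8, n9 form a clique, so at least 5 colors are needed.
So 4 colors are not enough.

No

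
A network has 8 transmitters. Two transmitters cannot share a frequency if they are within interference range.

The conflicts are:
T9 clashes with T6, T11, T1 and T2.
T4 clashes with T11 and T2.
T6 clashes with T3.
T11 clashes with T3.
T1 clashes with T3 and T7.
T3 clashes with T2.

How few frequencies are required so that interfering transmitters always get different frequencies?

T11 and T3 conflict, so at least 2 frequencies are needed.
Using 2 frequencies: T9=1, T4=1, T6=2, T11=2, T1=2, T3=1, T2=2, T7=1. No two conflicting transmitters share a frequency.

2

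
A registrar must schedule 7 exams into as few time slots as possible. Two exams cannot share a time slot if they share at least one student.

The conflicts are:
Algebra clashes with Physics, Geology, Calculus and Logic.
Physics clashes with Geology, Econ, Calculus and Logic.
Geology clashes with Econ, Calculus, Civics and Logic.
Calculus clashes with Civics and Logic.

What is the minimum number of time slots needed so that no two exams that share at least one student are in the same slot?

5

Algebra, Physics, Geology, Calculus, Logic all conflict with each other, so at least 5 time slots are needed.
5 time slots suffice: time slot 1 → {Geology}; time slot 2 → {Physics, Civics}; time slot 3 → {Econ, Calculus}; time slot 4 → {Logic}; time slot 5 → {Algebra}. Every pair that conflicts lands in different time slots.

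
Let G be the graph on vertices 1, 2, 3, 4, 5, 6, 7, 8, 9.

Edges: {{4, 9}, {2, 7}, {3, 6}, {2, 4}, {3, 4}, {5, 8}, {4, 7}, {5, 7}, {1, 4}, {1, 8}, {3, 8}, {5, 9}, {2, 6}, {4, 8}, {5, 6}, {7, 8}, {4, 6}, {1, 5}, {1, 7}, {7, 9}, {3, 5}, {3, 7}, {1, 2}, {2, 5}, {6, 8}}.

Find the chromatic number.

3, 5, 6, 8 form a clique, so at least 4 colors are needed.
4 colors suffice: color red → {6, 7}; color blue → {4, 5}; color green → {2, 8, 9}; color yellow → {1, 3}. Every edge joins two different colors.

4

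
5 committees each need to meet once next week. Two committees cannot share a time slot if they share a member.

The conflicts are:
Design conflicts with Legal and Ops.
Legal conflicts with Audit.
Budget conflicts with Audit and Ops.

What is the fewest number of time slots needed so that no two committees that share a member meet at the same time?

The cycle Design-Legal-Audit-Budget-Ops-Design has odd length 5, so it cannot be 2-colored; at least 3 time slots are needed.
A valid assignment using 3 time slots: Design=1, Legal=2, Budget=2, Audit=1, Ops=3. No two conflicting committees share a time slot.

3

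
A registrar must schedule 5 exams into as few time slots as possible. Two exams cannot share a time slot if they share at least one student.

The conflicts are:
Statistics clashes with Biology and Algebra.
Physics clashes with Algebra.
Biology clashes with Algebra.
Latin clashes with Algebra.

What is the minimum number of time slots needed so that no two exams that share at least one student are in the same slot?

3

Statistics, Biology, Algebra are mutually in conflict, so at least 3 time slots are needed.
Using 3 time slots: Statistics=3, Physics=2, Biology=2, Latin=2, Algebra=1. Every pair that conflicts lands in different time slots.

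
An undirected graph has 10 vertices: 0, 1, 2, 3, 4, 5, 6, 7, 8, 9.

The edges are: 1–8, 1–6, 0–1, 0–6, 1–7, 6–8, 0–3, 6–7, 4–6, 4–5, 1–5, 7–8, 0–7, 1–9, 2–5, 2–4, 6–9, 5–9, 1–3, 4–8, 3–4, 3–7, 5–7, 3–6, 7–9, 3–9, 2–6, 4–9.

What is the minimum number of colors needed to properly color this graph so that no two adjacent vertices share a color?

5

1, 3, 6, 7, 9 are mutually adjacent (a clique of size 5), so at least 5 colors are needed.
5 colors suffice: color red → {5, 6}; color blue → {4, 7}; color green → {1, 2}; color yellow → {3, 8}; color purple → {0, 9}. Each edge has distinct colors on its endpoints.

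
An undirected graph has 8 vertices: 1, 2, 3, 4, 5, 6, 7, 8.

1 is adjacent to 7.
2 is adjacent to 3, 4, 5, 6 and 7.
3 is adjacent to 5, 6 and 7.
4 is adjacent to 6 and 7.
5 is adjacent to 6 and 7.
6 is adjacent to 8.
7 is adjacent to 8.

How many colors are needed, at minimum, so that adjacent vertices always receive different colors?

4

2, 3, 5, 7 are pairwise adjacent (a clique of size 4), so at least 4 colors are needed.
4 colors suffice: color a → {6, 7}; color b → {1, 2, 8}; color c → {4, 5}; color d → {3}. No two adjacent vertices share a color.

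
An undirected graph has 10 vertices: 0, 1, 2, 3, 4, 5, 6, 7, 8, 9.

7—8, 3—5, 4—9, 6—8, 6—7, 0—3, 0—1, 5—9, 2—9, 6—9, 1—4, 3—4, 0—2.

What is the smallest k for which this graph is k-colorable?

6, 7, 8 are pairwise adjacent, so at least 3 colors are needed.
A valid assignment using 3 colors: 0=blue, 1=red, 2=green, 3=red, 4=blue, 5=blue, 6=blue, 7=green, 8=red, 9=red. No two adjacent vertices share a color.

3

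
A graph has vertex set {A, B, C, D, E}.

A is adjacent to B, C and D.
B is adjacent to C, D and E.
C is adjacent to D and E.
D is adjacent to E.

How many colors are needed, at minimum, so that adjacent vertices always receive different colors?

B, C, D, E form a clique, so at least 4 colors are needed.
One proper 4-coloring: A=4, B=1, C=2, D=3, E=4. Each edge has distinct colors on its endpoints.

4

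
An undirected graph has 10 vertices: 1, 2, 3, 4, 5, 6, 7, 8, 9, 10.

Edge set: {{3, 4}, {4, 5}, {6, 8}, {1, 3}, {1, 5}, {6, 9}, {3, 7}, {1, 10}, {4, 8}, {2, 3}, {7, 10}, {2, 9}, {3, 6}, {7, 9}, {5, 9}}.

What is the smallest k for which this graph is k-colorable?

3

The cycle 5-4-3-7-9-5 has odd length 5, so it cannot be 2-colored; at least 3 colors are needed.
3 colors suffice: color a → {3, 8, 9, 10}; color b → {1, 2, 4, 6, 7}; color c → {5}. Each edge has distinct colors on its endpoints.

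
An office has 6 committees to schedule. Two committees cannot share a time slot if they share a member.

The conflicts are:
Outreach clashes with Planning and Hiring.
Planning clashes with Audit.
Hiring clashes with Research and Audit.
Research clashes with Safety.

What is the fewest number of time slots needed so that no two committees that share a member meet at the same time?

Outreach and Planning conflict, so at least 2 time slots are needed.
2 time slots suffice: time slot 1 → {Planning, Hiring, Safety}; time slot 2 → {Outreach, Research, Audit}. Each listed conflict is separated.

2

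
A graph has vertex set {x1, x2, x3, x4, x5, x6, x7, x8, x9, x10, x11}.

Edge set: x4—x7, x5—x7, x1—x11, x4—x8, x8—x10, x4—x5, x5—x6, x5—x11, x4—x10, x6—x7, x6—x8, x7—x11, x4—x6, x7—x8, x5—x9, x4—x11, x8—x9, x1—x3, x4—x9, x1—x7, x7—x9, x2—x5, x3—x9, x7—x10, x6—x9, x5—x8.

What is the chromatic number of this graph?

x4, x5, x6, x7, x8, x9 are pairwise adjacent (a clique of size 6), so at least 6 colors are needed.
A valid assignment using 6 colors: x1=2, x2=1, x3=1, x4=2, x5=3, x6=6, x7=1, x8=4, x9=5, x10=3, x11=4. Each edge has distinct colors on its endpoints.

6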